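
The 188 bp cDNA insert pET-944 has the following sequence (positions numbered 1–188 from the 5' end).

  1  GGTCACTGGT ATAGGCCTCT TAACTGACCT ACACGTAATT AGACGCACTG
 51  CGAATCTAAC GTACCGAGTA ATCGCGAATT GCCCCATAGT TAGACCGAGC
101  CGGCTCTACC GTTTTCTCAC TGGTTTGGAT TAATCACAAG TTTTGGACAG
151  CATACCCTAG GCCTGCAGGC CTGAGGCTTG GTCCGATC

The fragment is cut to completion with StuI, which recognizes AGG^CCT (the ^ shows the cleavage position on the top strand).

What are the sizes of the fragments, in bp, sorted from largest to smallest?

StuI sites (AGGCCT) start at positions 13, 159, 167.
StuI cuts after base 3 of each site, so after positions 15, 161, 169.
Linear molecule, 3 cuts → 4 fragments:
  1–15 → 15 bp
  16–161 → 146 bp
  162–169 → 8 bp
  170–188 → 19 bp
Sorted largest to smallest: 146, 19, 15, 8 bp.

146, 19, 15, 8 bp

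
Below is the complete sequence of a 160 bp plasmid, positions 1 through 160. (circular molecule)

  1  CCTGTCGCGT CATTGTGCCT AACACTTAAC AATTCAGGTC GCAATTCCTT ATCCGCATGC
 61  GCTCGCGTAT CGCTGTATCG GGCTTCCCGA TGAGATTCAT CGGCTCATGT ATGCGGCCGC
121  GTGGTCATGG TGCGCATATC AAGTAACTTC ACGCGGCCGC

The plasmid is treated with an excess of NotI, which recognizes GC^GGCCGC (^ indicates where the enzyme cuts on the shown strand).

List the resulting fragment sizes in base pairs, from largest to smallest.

120, 40 bp

NotI sites (GCGGCCGC) start at positions 113, 153.
NotI cuts after base 2 of each site, so after positions 114, 154.
Circular molecule, 2 cuts → 2 fragments:
  115–154 → 40 bp
  155–160 then 1–114 → 6 + 114 = 120 bp
Sorted largest to smallest: 120, 40 bp.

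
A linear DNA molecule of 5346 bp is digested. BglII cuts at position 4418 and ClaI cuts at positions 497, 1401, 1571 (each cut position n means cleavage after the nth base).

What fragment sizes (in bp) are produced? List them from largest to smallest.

Combined cut positions (sorted): 497, 1401, 1571, 4418.
Linear molecule, 4 cuts → 5 fragments:
  497 − 0 = 497 bp
  1401 − 497 = 904 bp
  1571 − 1401 = 170 bp
  4418 − 1571 = 2847 bp
  5346 − 4418 = 928 bp
Sorted largest to smallest: 2847, 928, 904, 497, 170 bp.

2847, 928, 904, 497, 170 bp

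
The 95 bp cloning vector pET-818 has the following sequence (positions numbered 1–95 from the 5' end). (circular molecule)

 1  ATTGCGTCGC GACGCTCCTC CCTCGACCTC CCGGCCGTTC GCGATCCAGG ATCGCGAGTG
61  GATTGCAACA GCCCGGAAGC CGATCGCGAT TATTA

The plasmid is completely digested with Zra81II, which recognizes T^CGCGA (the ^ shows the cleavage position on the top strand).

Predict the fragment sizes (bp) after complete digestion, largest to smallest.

32, 32, 18, 13 bp

Zra81II sites (TCGCGA) start at positions 7, 39, 52, 84.
Zra81II cuts after the first base of each site, so after positions 7, 39, 52, 84.
Circular molecule, 4 cuts → 4 fragments:
  8–39 → 32 bp
  40–52 → 13 bp
  53–84 → 32 bp
  85–95 then 1–7 → 11 + 7 = 18 bp
Sorted largest to smallest: 32, 32, 18, 13 bp.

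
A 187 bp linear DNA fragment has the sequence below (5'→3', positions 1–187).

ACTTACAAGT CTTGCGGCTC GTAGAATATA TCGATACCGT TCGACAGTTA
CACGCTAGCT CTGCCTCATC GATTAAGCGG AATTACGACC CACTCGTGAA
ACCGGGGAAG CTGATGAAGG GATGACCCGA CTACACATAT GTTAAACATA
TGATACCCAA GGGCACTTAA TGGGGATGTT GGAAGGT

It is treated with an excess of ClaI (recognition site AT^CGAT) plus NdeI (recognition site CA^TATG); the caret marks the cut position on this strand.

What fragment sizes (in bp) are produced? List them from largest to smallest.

68, 39, 38, 31, 11 bp

ClaI sites (ATCGAT) start at positions 30, 68.
ClaI cuts after base 2 of each site, so after positions 31, 69.
NdeI sites (CATATG) start at positions 136, 147.
NdeI cuts after base 2 of each site, so after positions 137, 148.
Combined cut positions: 31, 69, 137, 148.
Linear molecule, 4 cuts → 5 fragments:
  1–31 → 31 bp
  32–69 → 38 bp
  70–137 → 68 bp
  138–148 → 11 bp
  149–187 → 39 bp
Sorted largest to smallest: 68, 39, 38, 31, 11 bp.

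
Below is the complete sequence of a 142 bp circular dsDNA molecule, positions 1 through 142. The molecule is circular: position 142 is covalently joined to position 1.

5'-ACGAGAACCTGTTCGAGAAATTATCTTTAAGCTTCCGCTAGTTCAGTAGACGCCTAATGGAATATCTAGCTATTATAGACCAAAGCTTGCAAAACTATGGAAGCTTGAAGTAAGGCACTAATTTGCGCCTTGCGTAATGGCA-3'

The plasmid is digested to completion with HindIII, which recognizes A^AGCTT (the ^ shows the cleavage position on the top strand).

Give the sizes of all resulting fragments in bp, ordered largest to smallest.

HindIII sites (AAGCTT) start at positions 29, 83, 101.
HindIII cuts after the first base of each site, so after positions 29, 83, 101.
Circular molecule, 3 cuts → 3 fragments:
  30–83 → 54 bp
  84–101 → 18 bp
  102–142 then 1–29 → 41 + 29 = 70 bp
Sorted largest to smallest: 70, 54, 18 bp.

70, 54, 18 bp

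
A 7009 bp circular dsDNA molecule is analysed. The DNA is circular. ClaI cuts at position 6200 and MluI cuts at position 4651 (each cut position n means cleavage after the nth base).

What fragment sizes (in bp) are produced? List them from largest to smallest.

5460, 1549 bp

Combined cut positions (sorted): 4651, 6200.
Circular molecule, 2 cuts → 2 fragments:
  6200 − 4651 = 1549 bp
  wrap: 7009 − 6200 + 4651 = 5460 bp
Sorted largest to smallest: 5460, 1549 bp.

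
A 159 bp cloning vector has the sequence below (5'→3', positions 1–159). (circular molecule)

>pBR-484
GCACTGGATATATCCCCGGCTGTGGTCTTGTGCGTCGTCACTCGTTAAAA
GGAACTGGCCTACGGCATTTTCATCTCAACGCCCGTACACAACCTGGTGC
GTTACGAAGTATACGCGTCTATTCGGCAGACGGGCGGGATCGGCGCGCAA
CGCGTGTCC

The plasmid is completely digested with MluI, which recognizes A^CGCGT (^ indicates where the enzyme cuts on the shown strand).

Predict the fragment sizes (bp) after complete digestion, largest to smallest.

MluI sites (ACGCGT) start at positions 113, 150.
MluI cuts after the first base of each site, so after positions 113, 150.
Circular molecule, 2 cuts → 2 fragments:
  114–150 → 37 bp
  151–159 then 1–113 → 9 + 113 = 122 bp
Sorted largest to smallest: 122, 37 bp.

122, 37 bp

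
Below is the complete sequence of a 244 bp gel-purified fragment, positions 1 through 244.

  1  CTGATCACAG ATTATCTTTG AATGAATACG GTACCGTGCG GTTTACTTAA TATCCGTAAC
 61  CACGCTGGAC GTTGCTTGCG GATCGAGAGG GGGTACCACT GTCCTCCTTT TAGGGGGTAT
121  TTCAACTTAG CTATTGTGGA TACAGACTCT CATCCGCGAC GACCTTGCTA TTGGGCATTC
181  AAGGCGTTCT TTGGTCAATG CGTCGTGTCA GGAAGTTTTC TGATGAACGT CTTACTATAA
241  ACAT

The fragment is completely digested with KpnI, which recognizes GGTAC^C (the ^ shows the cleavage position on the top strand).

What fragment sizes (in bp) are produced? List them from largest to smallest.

148, 62, 34 bp

KpnI sites (GGTACC) start at positions 30, 92.
KpnI cuts after base 5 of each site (before the last base), so after positions 34, 96.
Linear molecule, 2 cuts → 3 fragments:
  1–34 → 34 bp
  35–96 → 62 bp
  97–244 → 148 bp
Sorted largest to smallest: 148, 62, 34 bp.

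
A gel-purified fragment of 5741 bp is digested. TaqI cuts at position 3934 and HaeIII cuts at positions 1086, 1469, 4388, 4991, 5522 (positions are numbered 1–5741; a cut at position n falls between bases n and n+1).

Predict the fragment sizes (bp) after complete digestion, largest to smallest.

2465, 1086, 603, 531, 454, 383, 219 bp

Combined cut positions (sorted): 1086, 1469, 3934, 4388, 4991, 5522.
Linear molecule, 6 cuts → 7 fragments:
  1086 − 0 = 1086 bp
  1469 − 1086 = 383 bp
  3934 − 1469 = 2465 bp
  4388 − 3934 = 454 bp
  4991 − 4388 = 603 bp
  5522 − 4991 = 531 bp
  5741 − 5522 = 219 bp
Sorted largest to smallest: 2465, 1086, 603, 531, 454, 383, 219 bp.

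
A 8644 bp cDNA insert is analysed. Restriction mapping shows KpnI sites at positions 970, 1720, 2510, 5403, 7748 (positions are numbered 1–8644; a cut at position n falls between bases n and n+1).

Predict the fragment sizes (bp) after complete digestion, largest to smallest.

Linear molecule, 5 cuts → 6 fragments:
  970 − 0 = 970 bp
  1720 − 970 = 750 bp
  2510 − 1720 = 790 bp
  5403 − 2510 = 2893 bp
  7748 − 5403 = 2345 bp
  8644 − 7748 = 896 bp
Sorted largest to smallest: 2893, 2345, 970, 896, 790, 750 bp.

2893, 2345, 970, 896, 790, 750 bp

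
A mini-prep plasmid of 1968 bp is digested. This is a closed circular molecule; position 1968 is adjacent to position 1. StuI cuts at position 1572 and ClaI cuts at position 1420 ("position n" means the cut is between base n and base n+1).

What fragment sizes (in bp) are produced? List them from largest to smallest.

Combined cut positions (sorted): 1420, 1572.
Circular molecule, 2 cuts → 2 fragments:
  1572 − 1420 = 152 bp
  wrap: 1968 − 1572 + 1420 = 1816 bp
Sorted largest to smallest: 1816, 152 bp.

1816, 152 bp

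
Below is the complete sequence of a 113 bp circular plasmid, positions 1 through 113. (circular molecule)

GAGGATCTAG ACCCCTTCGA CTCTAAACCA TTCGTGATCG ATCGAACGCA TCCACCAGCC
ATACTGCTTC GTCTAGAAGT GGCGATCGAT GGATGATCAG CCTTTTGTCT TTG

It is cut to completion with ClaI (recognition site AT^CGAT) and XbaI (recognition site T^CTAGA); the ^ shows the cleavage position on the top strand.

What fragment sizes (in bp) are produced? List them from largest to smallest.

ClaI sites (ATCGAT) start at positions 37, 85.
ClaI cuts after base 2 of each site, so after positions 38, 86.
XbaI sites (TCTAGA) start at positions 6, 72.
XbaI cuts after the first base of each site, so after positions 6, 72.
Combined cut positions: 6, 38, 72, 86.
Circular molecule, 4 cuts → 4 fragments:
  7–38 → 32 bp
  39–72 → 34 bp
  73–86 → 14 bp
  87–113 then 1–6 → 27 + 6 = 33 bp
Sorted largest to smallest: 34, 33, 32, 14 bp.

34, 33, 32, 14 bp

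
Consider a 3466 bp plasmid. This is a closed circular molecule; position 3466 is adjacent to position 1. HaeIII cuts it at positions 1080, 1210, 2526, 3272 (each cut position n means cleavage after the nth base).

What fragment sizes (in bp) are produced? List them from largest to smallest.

Circular molecule, 4 cuts → 4 fragments:
  1210 − 1080 = 130 bp
  2526 − 1210 = 1316 bp
  3272 − 2526 = 746 bp
  wrap: 3466 − 3272 + 1080 = 1274 bp
Sorted largest to smallest: 1316, 1274, 746, 130 bp.

1316, 1274, 746, 130 bp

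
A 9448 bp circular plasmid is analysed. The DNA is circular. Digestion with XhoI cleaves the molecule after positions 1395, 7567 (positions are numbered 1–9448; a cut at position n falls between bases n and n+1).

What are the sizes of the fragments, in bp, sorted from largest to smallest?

6172, 3276 bp

Circular molecule, 2 cuts → 2 fragments:
  7567 − 1395 = 6172 bp
  wrap: 9448 − 7567 + 1395 = 3276 bp
Sorted largest to smallest: 6172, 3276 bp.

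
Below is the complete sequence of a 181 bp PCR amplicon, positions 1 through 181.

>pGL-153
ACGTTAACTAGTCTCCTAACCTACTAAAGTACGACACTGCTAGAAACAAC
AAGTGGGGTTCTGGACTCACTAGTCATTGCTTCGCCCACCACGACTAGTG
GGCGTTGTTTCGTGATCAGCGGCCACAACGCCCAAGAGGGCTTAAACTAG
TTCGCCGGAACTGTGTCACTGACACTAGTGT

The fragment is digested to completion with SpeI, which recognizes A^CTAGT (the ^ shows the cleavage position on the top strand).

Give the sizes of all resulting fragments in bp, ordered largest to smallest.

62, 52, 28, 25, 7, 7 bp

SpeI sites (ACTAGT) start at positions 7, 69, 94, 146, 174.
SpeI cuts after the first base of each site, so after positions 7, 69, 94, 146, 174.
Linear molecule, 5 cuts → 6 fragments:
  1–7 → 7 bp
  8–69 → 62 bp
  70–94 → 25 bp
  95–146 → 52 bp
  147–174 → 28 bp
  175–181 → 7 bp
Sorted largest to smallest: 62, 52, 28, 25, 7, 7 bp.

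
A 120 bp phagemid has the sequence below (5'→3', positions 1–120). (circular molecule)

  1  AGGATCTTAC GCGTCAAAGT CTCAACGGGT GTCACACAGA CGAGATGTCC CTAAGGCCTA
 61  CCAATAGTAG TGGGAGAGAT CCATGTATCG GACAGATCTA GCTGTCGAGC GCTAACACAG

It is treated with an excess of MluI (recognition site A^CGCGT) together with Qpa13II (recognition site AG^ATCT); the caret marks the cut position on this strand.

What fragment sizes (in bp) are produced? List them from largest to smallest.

The MluI site (ACGCGT) starts at position 9.
MluI cuts after the first base of each site, so after position 9.
The Qpa13II site (AGATCT) starts at position 94.
Qpa13II cuts after base 2 of each site, so after position 95.
Combined cut positions: 9, 95.
Circular molecule, 2 cuts → 2 fragments:
  10–95 → 86 bp
  96–120 then 1–9 → 25 + 9 = 34 bp
Sorted largest to smallest: 86, 34 bp.

86, 34 bp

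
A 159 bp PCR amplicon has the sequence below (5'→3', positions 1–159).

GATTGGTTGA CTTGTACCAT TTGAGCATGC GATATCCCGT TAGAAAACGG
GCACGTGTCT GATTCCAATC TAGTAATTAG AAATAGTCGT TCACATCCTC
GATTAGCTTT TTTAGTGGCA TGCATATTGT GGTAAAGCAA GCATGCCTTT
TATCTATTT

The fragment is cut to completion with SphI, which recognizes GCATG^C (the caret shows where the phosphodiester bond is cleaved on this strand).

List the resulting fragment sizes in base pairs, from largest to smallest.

93, 29, 23, 14 bp

SphI sites (GCATGC) start at positions 25, 118, 141.
SphI cuts after base 5 of each site (before the last base), so after positions 29, 122, 145.
Linear molecule, 3 cuts → 4 fragments:
  1–29 → 29 bp
  30–122 → 93 bp
  123–145 → 23 bp
  146–159 → 14 bp
Sorted largest to smallest: 93, 29, 23, 14 bp.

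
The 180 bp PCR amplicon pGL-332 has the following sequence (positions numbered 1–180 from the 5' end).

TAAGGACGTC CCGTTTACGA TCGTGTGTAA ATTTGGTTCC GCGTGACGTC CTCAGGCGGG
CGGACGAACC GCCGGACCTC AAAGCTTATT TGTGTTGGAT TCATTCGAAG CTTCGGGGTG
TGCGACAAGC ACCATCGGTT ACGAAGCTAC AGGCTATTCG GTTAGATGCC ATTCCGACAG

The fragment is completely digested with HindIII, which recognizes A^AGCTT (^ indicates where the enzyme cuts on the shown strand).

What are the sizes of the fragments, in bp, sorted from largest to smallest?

HindIII sites (AAGCTT) start at positions 82, 108.
HindIII cuts after the first base of each site, so after positions 82, 108.
Linear molecule, 2 cuts → 3 fragments:
  1–82 → 82 bp
  83–108 → 26 bp
  109–180 → 72 bp
Sorted largest to smallest: 82, 72, 26 bp.

82, 72, 26 bp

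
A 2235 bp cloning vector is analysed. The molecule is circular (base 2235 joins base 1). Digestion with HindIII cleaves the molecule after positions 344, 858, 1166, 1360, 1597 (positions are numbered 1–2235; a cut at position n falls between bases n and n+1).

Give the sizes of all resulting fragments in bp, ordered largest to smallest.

982, 514, 308, 237, 194 bp

Circular molecule, 5 cuts → 5 fragments:
  858 − 344 = 514 bp
  1166 − 858 = 308 bp
  1360 − 1166 = 194 bp
  1597 − 1360 = 237 bp
  wrap: 2235 − 1597 + 344 = 982 bp
Sorted largest to smallest: 982, 514, 308, 237, 194 bp.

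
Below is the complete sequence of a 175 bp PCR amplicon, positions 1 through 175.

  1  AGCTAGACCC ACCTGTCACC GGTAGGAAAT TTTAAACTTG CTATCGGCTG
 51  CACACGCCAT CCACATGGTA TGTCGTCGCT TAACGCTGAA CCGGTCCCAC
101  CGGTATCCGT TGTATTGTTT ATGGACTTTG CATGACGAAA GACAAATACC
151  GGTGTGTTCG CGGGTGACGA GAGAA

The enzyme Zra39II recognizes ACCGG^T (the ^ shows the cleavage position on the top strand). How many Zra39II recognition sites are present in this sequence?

4

ACCGGT occurs starting at positions 18, 90, 99, 148.
Zra39II cuts at 4 sites.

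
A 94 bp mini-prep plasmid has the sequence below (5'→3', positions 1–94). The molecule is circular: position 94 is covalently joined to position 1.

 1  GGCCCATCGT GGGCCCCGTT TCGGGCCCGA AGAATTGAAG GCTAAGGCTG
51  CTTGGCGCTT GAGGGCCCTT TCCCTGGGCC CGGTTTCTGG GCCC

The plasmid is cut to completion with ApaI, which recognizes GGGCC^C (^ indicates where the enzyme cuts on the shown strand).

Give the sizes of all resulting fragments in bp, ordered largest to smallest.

40, 16, 13, 13, 12 bp

ApaI sites (GGGCCC) start at positions 11, 23, 63, 76, 89.
ApaI cuts after base 5 of each site (before the last base), so after positions 15, 27, 67, 80, 93.
Circular molecule, 5 cuts → 5 fragments:
  16–27 → 12 bp
  28–67 → 40 bp
  68–80 → 13 bp
  81–93 → 13 bp
  94–94 then 1–15 → 1 + 15 = 16 bp
Sorted largest to smallest: 40, 16, 13, 13, 12 bp.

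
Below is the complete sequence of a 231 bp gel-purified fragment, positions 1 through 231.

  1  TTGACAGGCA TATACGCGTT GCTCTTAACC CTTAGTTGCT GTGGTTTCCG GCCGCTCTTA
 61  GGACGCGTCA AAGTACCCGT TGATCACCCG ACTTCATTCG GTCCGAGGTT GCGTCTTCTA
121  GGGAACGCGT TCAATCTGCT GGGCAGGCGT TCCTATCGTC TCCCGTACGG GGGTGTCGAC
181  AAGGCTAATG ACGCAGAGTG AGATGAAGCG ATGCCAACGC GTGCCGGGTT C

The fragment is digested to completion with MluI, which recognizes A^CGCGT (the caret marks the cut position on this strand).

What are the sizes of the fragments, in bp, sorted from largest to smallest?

92, 62, 49, 14, 14 bp

MluI sites (ACGCGT) start at positions 14, 63, 125, 217.
MluI cuts after the first base of each site, so after positions 14, 63, 125, 217.
Linear molecule, 4 cuts → 5 fragments:
  1–14 → 14 bp
  15–63 → 49 bp
  64–125 → 62 bp
  126–217 → 92 bp
  218–231 → 14 bp
Sorted largest to smallest: 92, 62, 49, 14, 14 bp.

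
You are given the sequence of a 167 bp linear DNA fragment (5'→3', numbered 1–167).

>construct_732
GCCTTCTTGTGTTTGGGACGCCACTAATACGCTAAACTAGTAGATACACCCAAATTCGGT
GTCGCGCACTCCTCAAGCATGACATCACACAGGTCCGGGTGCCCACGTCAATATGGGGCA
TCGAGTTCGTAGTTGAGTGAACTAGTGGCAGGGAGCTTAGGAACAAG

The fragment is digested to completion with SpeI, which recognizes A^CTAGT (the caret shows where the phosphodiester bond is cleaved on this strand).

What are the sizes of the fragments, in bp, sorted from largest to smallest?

SpeI sites (ACTAGT) start at positions 36, 141.
SpeI cuts after the first base of each site, so after positions 36, 141.
Linear molecule, 2 cuts → 3 fragments:
  1–36 → 36 bp
  37–141 → 105 bp
  142–167 → 26 bp
Sorted largest to smallest: 105, 36, 26 bp.

105, 36, 26 bp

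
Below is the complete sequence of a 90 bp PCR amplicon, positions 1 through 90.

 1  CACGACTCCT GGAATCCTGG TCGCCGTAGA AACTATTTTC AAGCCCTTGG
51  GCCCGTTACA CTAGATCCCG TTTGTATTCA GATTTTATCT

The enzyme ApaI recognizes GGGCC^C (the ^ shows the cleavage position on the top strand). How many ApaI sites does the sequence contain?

GGGCCC occurs starting at position 49.
ApaI cuts at 1 site.

1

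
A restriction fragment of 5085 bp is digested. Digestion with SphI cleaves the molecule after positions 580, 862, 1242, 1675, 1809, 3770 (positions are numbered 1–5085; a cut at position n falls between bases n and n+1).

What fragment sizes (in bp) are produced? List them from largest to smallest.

1961, 1315, 580, 433, 380, 282, 134 bp

Linear molecule, 6 cuts → 7 fragments:
  580 − 0 = 580 bp
  862 − 580 = 282 bp
  1242 − 862 = 380 bp
  1675 − 1242 = 433 bp
  1809 − 1675 = 134 bp
  3770 − 1809 = 1961 bp
  5085 − 3770 = 1315 bp
Sorted largest to smallest: 1961, 1315, 580, 433, 380, 282, 134 bp.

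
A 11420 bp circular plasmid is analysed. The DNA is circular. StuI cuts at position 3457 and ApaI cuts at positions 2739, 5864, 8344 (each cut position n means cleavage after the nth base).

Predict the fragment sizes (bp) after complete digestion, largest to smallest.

5815, 2480, 2407, 718 bp

Combined cut positions (sorted): 2739, 3457, 5864, 8344.
Circular molecule, 4 cuts → 4 fragments:
  3457 − 2739 = 718 bp
  5864 − 3457 = 2407 bp
  8344 − 5864 = 2480 bp
  wrap: 11420 − 8344 + 2739 = 5815 bp
Sorted largest to smallest: 5815, 2480, 2407, 718 bp.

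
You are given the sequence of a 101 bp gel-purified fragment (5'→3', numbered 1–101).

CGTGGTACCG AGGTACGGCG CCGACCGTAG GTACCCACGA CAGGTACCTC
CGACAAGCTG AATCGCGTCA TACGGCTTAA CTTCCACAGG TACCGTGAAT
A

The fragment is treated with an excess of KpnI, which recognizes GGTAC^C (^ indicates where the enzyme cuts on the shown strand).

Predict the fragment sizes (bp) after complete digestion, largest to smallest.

46, 26, 13, 8, 8 bp

KpnI sites (GGTACC) start at positions 4, 30, 43, 89.
KpnI cuts after base 5 of each site (before the last base), so after positions 8, 34, 47, 93.
Linear molecule, 4 cuts → 5 fragments:
  1–8 → 8 bp
  9–34 → 26 bp
  35–47 → 13 bp
  48–93 → 46 bp
  94–101 → 8 bp
Sorted largest to smallest: 46, 26, 13, 8, 8 bp.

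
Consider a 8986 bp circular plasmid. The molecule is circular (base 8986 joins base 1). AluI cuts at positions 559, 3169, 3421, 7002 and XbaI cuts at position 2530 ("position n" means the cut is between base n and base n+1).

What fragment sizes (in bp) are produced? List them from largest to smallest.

3581, 2543, 1971, 639, 252 bp

Combined cut positions (sorted): 559, 2530, 3169, 3421, 7002.
Circular molecule, 5 cuts → 5 fragments:
  2530 − 559 = 1971 bp
  3169 − 2530 = 639 bp
  3421 − 3169 = 252 bp
  7002 − 3421 = 3581 bp
  wrap: 8986 − 7002 + 559 = 2543 bp
Sorted largest to smallest: 3581, 2543, 1971, 639, 252 bp.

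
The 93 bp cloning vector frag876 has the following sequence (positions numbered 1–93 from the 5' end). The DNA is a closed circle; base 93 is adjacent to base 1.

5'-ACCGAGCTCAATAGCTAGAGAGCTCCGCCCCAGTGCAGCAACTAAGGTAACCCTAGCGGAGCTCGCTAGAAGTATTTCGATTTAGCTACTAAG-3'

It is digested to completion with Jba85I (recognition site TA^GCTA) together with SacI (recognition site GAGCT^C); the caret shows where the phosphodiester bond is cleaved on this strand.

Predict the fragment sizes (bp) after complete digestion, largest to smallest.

Jba85I sites (TAGCTA) start at positions 12, 83.
Jba85I cuts after base 2 of each site, so after positions 13, 84.
SacI sites (GAGCTC) start at positions 4, 20, 59.
SacI cuts after base 5 of each site (before the last base), so after positions 8, 24, 63.
Combined cut positions: 8, 13, 24, 63, 84.
Circular molecule, 5 cuts → 5 fragments:
  9–13 → 5 bp
  14–24 → 11 bp
  25–63 → 39 bp
  64–84 → 21 bp
  85–93 then 1–8 → 9 + 8 = 17 bp
Sorted largest to smallest: 39, 21, 17, 11, 5 bp.

39, 21, 17, 11, 5 bp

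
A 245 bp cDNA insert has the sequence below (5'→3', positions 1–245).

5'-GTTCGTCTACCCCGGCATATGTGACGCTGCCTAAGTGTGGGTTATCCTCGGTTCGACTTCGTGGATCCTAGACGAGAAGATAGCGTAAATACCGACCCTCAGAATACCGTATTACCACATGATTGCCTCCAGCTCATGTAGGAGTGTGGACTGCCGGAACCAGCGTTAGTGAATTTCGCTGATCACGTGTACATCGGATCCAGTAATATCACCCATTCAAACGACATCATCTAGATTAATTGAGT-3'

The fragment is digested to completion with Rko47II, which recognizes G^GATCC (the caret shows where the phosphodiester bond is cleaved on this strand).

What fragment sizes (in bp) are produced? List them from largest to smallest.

133, 63, 49 bp

Rko47II sites (GGATCC) start at positions 63, 196.
Rko47II cuts after the first base of each site, so after positions 63, 196.
Linear molecule, 2 cuts → 3 fragments:
  1–63 → 63 bp
  64–196 → 133 bp
  197–245 → 49 bp
Sorted largest to smallest: 133, 63, 49 bp.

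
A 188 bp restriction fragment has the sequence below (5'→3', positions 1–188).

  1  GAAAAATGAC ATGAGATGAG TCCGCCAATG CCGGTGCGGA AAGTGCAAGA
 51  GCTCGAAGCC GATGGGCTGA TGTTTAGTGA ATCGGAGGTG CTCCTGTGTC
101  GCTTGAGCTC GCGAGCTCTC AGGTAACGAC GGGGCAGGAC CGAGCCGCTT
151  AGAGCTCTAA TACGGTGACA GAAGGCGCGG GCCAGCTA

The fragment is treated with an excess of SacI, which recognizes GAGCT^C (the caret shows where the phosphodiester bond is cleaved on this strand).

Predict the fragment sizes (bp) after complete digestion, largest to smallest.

SacI sites (GAGCTC) start at positions 49, 105, 113, 152.
SacI cuts after base 5 of each site (before the last base), so after positions 53, 109, 117, 156.
Linear molecule, 4 cuts → 5 fragments:
  1–53 → 53 bp
  54–109 → 56 bp
  110–117 → 8 bp
  118–156 → 39 bp
  157–188 → 32 bp
Sorted largest to smallest: 56, 53, 39, 32, 8 bp.

56, 53, 39, 32, 8 bp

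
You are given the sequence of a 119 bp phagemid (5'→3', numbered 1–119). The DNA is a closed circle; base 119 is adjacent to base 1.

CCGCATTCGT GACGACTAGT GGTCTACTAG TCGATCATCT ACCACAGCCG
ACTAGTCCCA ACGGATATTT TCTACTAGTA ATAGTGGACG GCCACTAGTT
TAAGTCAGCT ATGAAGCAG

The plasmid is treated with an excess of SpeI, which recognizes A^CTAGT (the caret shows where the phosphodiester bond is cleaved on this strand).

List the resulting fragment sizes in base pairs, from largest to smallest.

SpeI sites (ACTAGT) start at positions 15, 26, 51, 74, 94.
SpeI cuts after the first base of each site, so after positions 15, 26, 51, 74, 94.
Circular molecule, 5 cuts → 5 fragments:
  16–26 → 11 bp
  27–51 → 25 bp
  52–74 → 23 bp
  75–94 → 20 bp
  95–119 then 1–15 → 25 + 15 = 40 bp
Sorted largest to smallest: 40, 25, 23, 20, 11 bp.

40, 25, 23, 20, 11 bp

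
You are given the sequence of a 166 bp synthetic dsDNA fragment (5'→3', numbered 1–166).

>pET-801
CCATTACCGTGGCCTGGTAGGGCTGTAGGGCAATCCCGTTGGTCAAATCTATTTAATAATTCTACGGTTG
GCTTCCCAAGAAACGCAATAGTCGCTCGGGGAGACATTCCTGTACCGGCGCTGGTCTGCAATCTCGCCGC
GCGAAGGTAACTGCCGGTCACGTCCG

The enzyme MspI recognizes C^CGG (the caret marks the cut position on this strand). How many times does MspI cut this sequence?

2

CCGG occurs starting at positions 115, 154.
MspI cuts at 2 sites.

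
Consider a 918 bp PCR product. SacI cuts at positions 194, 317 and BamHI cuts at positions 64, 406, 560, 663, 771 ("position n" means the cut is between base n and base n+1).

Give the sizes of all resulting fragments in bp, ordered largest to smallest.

154, 147, 130, 123, 108, 103, 89, 64 bp

Combined cut positions (sorted): 64, 194, 317, 406, 560, 663, 771.
Linear molecule, 7 cuts → 8 fragments:
  64 − 0 = 64 bp
  194 − 64 = 130 bp
  317 − 194 = 123 bp
  406 − 317 = 89 bp
  560 − 406 = 154 bp
  663 − 560 = 103 bp
  771 − 663 = 108 bp
  918 − 771 = 147 bp
Sorted largest to smallest: 154, 147, 130, 123, 108, 103, 89, 64 bp.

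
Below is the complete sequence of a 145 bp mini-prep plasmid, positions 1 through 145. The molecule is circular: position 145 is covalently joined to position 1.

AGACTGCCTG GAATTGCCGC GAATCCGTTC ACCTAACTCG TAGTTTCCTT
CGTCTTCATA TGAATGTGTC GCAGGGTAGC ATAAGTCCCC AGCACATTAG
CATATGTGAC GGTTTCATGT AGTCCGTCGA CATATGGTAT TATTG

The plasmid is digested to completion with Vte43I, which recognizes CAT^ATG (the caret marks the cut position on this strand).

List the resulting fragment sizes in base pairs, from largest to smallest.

71, 44, 30 bp

Vte43I sites (CATATG) start at positions 57, 101, 131.
Vte43I cuts after base 3 of each site, so after positions 59, 103, 133.
Circular molecule, 3 cuts → 3 fragments:
  60–103 → 44 bp
  104–133 → 30 bp
  134–145 then 1–59 → 12 + 59 = 71 bp
Sorted largest to smallest: 71, 44, 30 bp.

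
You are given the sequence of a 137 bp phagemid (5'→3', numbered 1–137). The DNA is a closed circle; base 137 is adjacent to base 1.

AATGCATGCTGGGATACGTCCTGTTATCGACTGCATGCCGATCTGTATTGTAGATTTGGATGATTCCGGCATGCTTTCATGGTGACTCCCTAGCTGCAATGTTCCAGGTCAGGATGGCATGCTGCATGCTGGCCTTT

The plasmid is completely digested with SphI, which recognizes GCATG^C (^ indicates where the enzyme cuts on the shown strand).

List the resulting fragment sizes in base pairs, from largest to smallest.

SphI sites (GCATGC) start at positions 4, 33, 69, 117, 124.
SphI cuts after base 5 of each site (before the last base), so after positions 8, 37, 73, 121, 128.
Circular molecule, 5 cuts → 5 fragments:
  9–37 → 29 bp
  38–73 → 36 bp
  74–121 → 48 bp
  122–128 → 7 bp
  129–137 then 1–8 → 9 + 8 = 17 bp
Sorted largest to smallest: 48, 36, 29, 17, 7 bp.

48, 36, 29, 17, 7 bp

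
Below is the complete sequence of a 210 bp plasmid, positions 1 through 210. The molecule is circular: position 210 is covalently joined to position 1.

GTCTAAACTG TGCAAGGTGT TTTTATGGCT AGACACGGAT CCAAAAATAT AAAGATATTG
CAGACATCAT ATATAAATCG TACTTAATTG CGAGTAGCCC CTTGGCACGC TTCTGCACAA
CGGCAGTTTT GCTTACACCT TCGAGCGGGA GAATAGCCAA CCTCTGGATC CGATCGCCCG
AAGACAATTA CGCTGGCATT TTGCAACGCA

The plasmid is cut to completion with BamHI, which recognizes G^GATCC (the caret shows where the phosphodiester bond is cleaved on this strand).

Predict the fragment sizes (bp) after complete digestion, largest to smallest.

129, 81 bp

BamHI sites (GGATCC) start at positions 37, 166.
BamHI cuts after the first base of each site, so after positions 37, 166.
Circular molecule, 2 cuts → 2 fragments:
  38–166 → 129 bp
  167–210 then 1–37 → 44 + 37 = 81 bp
Sorted largest to smallest: 129, 81 bp.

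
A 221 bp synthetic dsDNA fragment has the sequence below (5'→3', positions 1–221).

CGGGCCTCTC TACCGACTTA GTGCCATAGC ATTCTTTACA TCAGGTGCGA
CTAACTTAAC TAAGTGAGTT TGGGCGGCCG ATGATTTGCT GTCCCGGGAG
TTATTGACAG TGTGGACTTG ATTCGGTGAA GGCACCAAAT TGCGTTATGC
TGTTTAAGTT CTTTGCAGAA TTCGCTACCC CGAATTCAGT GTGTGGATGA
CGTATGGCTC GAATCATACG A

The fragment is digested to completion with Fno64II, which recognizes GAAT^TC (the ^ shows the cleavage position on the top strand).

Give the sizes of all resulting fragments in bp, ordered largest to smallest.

Fno64II sites (GAATTC) start at positions 168, 182.
Fno64II cuts after base 4 of each site, so after positions 171, 185.
Linear molecule, 2 cuts → 3 fragments:
  1–171 → 171 bp
  172–185 → 14 bp
  186–221 → 36 bp
Sorted largest to smallest: 171, 36, 14 bp.

171, 36, 14 bp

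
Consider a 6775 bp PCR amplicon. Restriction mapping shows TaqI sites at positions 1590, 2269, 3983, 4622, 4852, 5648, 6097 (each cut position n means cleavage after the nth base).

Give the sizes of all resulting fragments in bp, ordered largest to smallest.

Linear molecule, 7 cuts → 8 fragments:
  1590 − 0 = 1590 bp
  2269 − 1590 = 679 bp
  3983 − 2269 = 1714 bp
  4622 − 3983 = 639 bp
  4852 − 4622 = 230 bp
  5648 − 4852 = 796 bp
  6097 − 5648 = 449 bp
  6775 − 6097 = 678 bp
Sorted largest to smallest: 1714, 1590, 796, 679, 678, 639, 449, 230 bp.

1714, 1590, 796, 679, 678, 639, 449, 230 bp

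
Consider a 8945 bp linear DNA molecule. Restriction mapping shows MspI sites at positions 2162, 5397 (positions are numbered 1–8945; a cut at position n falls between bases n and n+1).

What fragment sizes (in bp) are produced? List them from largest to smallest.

Linear molecule, 2 cuts → 3 fragments:
  2162 − 0 = 2162 bp
  5397 − 2162 = 3235 bp
  8945 − 5397 = 3548 bp
Sorted largest to smallest: 3548, 3235, 2162 bp.

3548, 3235, 2162 bp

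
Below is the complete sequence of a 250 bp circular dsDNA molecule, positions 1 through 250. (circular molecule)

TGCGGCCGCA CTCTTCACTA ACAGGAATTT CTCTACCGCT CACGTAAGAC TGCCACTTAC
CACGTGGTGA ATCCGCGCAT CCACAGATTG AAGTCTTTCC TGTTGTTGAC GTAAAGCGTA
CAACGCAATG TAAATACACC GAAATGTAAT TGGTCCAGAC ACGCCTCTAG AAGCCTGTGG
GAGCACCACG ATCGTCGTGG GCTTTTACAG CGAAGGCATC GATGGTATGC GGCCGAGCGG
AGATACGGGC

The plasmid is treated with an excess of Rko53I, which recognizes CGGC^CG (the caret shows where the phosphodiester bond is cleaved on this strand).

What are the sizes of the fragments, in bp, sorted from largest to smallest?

Rko53I sites (CGGCCG) start at positions 3, 230.
Rko53I cuts after base 4 of each site, so after positions 6, 233.
Circular molecule, 2 cuts → 2 fragments:
  7–233 → 227 bp
  234–250 then 1–6 → 17 + 6 = 23 bp
Sorted largest to smallest: 227, 23 bp.

227, 23 bp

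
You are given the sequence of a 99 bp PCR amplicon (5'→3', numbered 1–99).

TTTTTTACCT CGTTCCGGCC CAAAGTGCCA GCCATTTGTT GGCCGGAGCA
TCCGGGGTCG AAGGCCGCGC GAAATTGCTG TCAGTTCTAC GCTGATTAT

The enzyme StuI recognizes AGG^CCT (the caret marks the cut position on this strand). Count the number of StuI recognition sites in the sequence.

No occurrence of AGGCCT is present in the sequence.
StuI does not cut: 0 sites.

0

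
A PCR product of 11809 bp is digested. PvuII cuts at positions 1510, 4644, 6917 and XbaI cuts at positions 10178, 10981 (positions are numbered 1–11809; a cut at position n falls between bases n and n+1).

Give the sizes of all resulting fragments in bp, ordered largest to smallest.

Combined cut positions (sorted): 1510, 4644, 6917, 10178, 10981.
Linear molecule, 5 cuts → 6 fragments:
  1510 − 0 = 1510 bp
  4644 − 1510 = 3134 bp
  6917 − 4644 = 2273 bp
  10178 − 6917 = 3261 bp
  10981 − 10178 = 803 bp
  11809 − 10981 = 828 bp
Sorted largest to smallest: 3261, 3134, 2273, 1510, 828, 803 bp.

3261, 3134, 2273, 1510, 828, 803 bp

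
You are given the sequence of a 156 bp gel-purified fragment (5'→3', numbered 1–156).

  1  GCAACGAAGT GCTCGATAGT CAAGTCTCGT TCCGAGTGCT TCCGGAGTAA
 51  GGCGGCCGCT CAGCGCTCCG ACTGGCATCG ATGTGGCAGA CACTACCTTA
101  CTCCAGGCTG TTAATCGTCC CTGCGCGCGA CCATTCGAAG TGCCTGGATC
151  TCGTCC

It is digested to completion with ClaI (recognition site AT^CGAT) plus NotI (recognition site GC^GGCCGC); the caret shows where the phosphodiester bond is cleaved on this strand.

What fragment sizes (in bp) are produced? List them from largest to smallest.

The ClaI site (ATCGAT) starts at position 77.
ClaI cuts after base 2 of each site, so after position 78.
The NotI site (GCGGCCGC) starts at position 52.
NotI cuts after base 2 of each site, so after position 53.
Combined cut positions: 53, 78.
Linear molecule, 2 cuts → 3 fragments:
  1–53 → 53 bp
  54–78 → 25 bp
  79–156 → 78 bp
Sorted largest to smallest: 78, 53, 25 bp.

78, 53, 25 bp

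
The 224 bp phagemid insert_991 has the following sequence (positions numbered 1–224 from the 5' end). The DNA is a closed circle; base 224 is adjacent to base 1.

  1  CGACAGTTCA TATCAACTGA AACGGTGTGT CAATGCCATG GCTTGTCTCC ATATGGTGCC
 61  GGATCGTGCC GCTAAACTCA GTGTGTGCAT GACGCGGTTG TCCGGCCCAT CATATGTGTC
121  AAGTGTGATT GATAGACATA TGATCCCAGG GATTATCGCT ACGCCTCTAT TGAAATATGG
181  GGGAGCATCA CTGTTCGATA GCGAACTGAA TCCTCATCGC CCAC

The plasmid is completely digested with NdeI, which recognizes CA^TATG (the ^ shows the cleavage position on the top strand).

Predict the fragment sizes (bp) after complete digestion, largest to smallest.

NdeI sites (CATATG) start at positions 50, 111, 137.
NdeI cuts after base 2 of each site, so after positions 51, 112, 138.
Circular molecule, 3 cuts → 3 fragments:
  52–112 → 61 bp
  113–138 → 26 bp
  139–224 then 1–51 → 86 + 51 = 137 bp
Sorted largest to smallest: 137, 61, 26 bp.

137, 61, 26 bp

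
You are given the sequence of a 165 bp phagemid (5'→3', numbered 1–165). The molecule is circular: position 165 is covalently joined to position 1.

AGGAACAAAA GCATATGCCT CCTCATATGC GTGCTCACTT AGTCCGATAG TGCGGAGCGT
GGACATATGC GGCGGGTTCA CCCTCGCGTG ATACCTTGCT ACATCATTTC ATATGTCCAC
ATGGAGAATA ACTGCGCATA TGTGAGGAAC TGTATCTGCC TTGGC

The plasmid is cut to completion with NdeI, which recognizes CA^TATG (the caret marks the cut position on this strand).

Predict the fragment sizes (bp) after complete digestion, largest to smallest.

46, 40, 40, 27, 12 bp

NdeI sites (CATATG) start at positions 12, 24, 64, 110, 137.
NdeI cuts after base 2 of each site, so after positions 13, 25, 65, 111, 138.
Circular molecule, 5 cuts → 5 fragments:
  14–25 → 12 bp
  26–65 → 40 bp
  66–111 → 46 bp
  112–138 → 27 bp
  139–165 then 1–13 → 27 + 13 = 40 bp
Sorted largest to smallest: 46, 40, 40, 27, 12 bp.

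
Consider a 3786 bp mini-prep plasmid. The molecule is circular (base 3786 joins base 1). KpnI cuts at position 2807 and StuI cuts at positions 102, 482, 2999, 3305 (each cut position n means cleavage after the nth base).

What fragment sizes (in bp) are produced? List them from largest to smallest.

Combined cut positions (sorted): 102, 482, 2807, 2999, 3305.
Circular molecule, 5 cuts → 5 fragments:
  482 − 102 = 380 bp
  2807 − 482 = 2325 bp
  2999 − 2807 = 192 bp
  3305 − 2999 = 306 bp
  wrap: 3786 − 3305 + 102 = 583 bp
Sorted largest to smallest: 2325, 583, 380, 306, 192 bp.

2325, 583, 380, 306, 192 bp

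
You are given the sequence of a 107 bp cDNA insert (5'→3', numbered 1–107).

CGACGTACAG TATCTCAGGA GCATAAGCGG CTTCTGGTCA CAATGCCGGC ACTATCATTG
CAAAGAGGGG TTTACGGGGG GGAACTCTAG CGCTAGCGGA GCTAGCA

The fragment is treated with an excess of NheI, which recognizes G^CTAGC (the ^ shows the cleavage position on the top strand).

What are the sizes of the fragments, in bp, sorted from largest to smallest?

92, 9, 6 bp

NheI sites (GCTAGC) start at positions 92, 101.
NheI cuts after the first base of each site, so after positions 92, 101.
Linear molecule, 2 cuts → 3 fragments:
  1–92 → 92 bp
  93–101 → 9 bp
  102–107 → 6 bp
Sorted largest to smallest: 92, 9, 6 bp.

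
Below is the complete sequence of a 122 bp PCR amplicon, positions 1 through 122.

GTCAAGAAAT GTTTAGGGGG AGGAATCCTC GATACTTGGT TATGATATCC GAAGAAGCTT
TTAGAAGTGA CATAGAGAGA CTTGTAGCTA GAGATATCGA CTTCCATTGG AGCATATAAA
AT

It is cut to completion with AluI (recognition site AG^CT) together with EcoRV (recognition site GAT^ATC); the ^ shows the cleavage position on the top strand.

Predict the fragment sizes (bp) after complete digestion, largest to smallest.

AluI sites (AGCT) start at positions 56, 86.
AluI cuts after base 2 of each site, so after positions 57, 87.
EcoRV sites (GATATC) start at positions 44, 93.
EcoRV cuts after base 3 of each site, so after positions 46, 95.
Combined cut positions: 46, 57, 87, 95.
Linear molecule, 4 cuts → 5 fragments:
  1–46 → 46 bp
  47–57 → 11 bp
  58–87 → 30 bp
  88–95 → 8 bp
  96–122 → 27 bp
Sorted largest to smallest: 46, 30, 27, 11, 8 bp.

46, 30, 27, 11, 8 bp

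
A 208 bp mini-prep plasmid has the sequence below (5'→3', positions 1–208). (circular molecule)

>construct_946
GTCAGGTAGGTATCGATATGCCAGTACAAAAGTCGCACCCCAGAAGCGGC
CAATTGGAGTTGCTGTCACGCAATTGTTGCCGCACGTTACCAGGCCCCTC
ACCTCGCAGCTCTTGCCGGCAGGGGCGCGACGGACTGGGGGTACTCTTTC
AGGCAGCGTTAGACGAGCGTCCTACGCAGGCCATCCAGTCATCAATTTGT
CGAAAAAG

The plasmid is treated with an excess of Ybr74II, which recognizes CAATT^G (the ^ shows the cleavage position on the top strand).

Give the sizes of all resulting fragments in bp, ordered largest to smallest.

188, 20 bp

Ybr74II sites (CAATTG) start at positions 51, 71.
Ybr74II cuts after base 5 of each site (before the last base), so after positions 55, 75.
Circular molecule, 2 cuts → 2 fragments:
  56–75 → 20 bp
  76–208 then 1–55 → 133 + 55 = 188 bp
Sorted largest to smallest: 188, 20 bp.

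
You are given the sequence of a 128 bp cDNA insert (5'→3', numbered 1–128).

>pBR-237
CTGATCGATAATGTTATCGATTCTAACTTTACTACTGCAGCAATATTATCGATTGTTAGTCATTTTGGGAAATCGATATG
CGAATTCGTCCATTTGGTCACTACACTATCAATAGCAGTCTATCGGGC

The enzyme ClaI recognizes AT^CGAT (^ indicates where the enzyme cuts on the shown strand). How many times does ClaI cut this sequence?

ATCGAT occurs starting at positions 4, 16, 48, 72.
ClaI cuts at 4 sites.

4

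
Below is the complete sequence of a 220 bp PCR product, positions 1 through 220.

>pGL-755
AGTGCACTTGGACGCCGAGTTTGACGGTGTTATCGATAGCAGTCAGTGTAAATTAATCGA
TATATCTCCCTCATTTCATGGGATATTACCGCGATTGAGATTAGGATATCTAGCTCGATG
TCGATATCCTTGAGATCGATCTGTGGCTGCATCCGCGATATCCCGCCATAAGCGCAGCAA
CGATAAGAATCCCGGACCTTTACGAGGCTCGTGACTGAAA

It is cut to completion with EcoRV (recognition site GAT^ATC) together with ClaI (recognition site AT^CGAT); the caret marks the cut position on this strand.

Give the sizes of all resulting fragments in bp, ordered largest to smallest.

61, 50, 33, 24, 23, 18, 11 bp

EcoRV sites (GATATC) start at positions 105, 123, 157.
EcoRV cuts after base 3 of each site, so after positions 107, 125, 159.
ClaI sites (ATCGAT) start at positions 32, 56, 135.
ClaI cuts after base 2 of each site, so after positions 33, 57, 136.
Combined cut positions: 33, 57, 107, 125, 136, 159.
Linear molecule, 6 cuts → 7 fragments:
  1–33 → 33 bp
  34–57 → 24 bp
  58–107 → 50 bp
  108–125 → 18 bp
  126–136 → 11 bp
  137–159 → 23 bp
  160–220 → 61 bp
Sorted largest to smallest: 61, 50, 33, 24, 23, 18, 11 bp.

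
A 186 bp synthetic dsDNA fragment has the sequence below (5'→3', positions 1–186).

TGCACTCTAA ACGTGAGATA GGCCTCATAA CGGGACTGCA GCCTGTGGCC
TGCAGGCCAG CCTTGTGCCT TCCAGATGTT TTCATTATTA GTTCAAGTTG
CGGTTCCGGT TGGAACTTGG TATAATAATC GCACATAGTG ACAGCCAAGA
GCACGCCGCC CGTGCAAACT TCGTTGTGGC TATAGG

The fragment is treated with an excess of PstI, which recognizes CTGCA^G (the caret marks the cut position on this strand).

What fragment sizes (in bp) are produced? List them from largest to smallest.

132, 40, 14 bp

PstI sites (CTGCAG) start at positions 36, 50.
PstI cuts after base 5 of each site (before the last base), so after positions 40, 54.
Linear molecule, 2 cuts → 3 fragments:
  1–40 → 40 bp
  41–54 → 14 bp
  55–186 → 132 bp
Sorted largest to smallest: 132, 40, 14 bp.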